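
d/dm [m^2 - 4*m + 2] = 2*m - 4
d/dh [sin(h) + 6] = cos(h)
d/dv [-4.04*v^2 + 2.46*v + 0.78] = 2.46 - 8.08*v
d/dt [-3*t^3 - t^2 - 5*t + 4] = -9*t^2 - 2*t - 5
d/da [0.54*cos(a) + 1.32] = -0.54*sin(a)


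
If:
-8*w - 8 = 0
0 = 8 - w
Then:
No Solution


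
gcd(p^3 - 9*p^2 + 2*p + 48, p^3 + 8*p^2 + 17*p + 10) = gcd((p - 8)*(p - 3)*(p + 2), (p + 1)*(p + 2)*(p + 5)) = p + 2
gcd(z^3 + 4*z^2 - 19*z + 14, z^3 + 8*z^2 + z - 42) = z^2 + 5*z - 14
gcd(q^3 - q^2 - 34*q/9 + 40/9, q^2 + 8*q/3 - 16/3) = q - 4/3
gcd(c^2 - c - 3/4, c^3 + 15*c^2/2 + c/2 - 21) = c - 3/2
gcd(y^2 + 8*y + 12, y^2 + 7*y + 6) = y + 6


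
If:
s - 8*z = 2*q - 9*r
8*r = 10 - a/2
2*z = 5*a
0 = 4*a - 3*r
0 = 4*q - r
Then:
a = 60/67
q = 20/67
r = 80/67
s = 520/67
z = 150/67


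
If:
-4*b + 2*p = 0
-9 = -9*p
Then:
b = 1/2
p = 1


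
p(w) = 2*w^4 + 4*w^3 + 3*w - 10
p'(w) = 8*w^3 + 12*w^2 + 3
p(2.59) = 157.26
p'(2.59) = 222.49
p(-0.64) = -12.63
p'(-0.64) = 5.82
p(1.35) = 10.53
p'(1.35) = 44.55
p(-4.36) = 368.12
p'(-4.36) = -431.94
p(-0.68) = -12.87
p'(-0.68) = 6.03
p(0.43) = -8.32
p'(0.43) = 5.85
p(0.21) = -9.33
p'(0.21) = 3.60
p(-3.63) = 135.04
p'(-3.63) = -221.53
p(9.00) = 16055.00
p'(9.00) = 6807.00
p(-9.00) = 10169.00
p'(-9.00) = -4857.00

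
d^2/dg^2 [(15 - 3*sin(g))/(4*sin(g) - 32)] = 9*(sin(g)^2 + 8*sin(g) - 2)/(4*(sin(g) - 8)^3)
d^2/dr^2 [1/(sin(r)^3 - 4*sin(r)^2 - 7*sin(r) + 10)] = (-9*sin(r)^5 + 35*sin(r)^4 - 3*sin(r)^3 - 61*sin(r)^2 - 216*sin(r) - 178)/((sin(r) - 5)^3*(sin(r) - 1)^2*(sin(r) + 2)^3)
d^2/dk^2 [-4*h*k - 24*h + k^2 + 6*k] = 2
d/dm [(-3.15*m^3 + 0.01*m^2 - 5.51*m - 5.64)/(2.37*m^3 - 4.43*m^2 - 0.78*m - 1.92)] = (13.9308*m^4 + 31.0314*m^3 + 33.8273*m^2 - 50.0088*m + 6.18)/(5.6169*m^6 - 20.9982*m^5 + 15.9277*m^4 - 2.19*m^3 + 17.6196*m^2 + 2.9952*m + 3.6864)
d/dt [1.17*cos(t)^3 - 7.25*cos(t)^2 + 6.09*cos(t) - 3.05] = (-3.51*cos(t)^2 + 14.5*cos(t) - 6.09)*sin(t)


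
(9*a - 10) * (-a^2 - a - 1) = -9*a^3 + a^2 + a + 10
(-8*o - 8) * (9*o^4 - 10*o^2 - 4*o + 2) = -72*o^5 - 72*o^4 + 80*o^3 + 112*o^2 + 16*o - 16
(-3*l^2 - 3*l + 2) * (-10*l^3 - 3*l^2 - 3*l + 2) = 30*l^5 + 39*l^4 - 2*l^3 - 3*l^2 - 12*l + 4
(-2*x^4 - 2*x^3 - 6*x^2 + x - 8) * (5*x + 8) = -10*x^5 - 26*x^4 - 46*x^3 - 43*x^2 - 32*x - 64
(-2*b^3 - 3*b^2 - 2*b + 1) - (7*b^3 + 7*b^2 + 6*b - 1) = -9*b^3 - 10*b^2 - 8*b + 2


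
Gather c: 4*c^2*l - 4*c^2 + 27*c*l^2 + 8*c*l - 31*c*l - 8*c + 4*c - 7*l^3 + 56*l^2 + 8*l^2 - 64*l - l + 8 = c^2*(4*l - 4) + c*(27*l^2 - 23*l - 4) - 7*l^3 + 64*l^2 - 65*l + 8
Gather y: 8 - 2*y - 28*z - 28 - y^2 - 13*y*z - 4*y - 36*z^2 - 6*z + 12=-y^2 + y*(-13*z - 6) - 36*z^2 - 34*z - 8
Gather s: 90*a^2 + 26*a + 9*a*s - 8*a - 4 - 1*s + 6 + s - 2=90*a^2 + 9*a*s + 18*a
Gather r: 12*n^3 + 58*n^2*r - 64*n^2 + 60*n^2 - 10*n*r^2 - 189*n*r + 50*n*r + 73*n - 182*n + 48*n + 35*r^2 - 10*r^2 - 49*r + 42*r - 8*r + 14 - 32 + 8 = 12*n^3 - 4*n^2 - 61*n + r^2*(25 - 10*n) + r*(58*n^2 - 139*n - 15) - 10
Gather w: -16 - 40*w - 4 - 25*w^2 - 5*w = -25*w^2 - 45*w - 20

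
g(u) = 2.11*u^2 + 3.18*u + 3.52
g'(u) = 4.22*u + 3.18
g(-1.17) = 2.69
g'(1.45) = 9.30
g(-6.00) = 60.40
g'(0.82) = 6.64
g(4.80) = 67.40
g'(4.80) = 23.44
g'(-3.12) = -9.99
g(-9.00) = 145.81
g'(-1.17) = -1.76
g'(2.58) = 14.07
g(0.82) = 7.55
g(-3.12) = 14.14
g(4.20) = 54.10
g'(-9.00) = -34.80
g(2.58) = 25.77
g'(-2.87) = -8.93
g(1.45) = 12.57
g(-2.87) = 11.77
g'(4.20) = 20.90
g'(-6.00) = -22.14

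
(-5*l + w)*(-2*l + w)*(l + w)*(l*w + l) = 10*l^4*w + 10*l^4 + 3*l^3*w^2 + 3*l^3*w - 6*l^2*w^3 - 6*l^2*w^2 + l*w^4 + l*w^3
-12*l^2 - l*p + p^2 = (-4*l + p)*(3*l + p)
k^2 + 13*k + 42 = (k + 6)*(k + 7)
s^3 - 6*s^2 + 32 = (s - 4)^2*(s + 2)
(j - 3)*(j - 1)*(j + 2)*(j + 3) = j^4 + j^3 - 11*j^2 - 9*j + 18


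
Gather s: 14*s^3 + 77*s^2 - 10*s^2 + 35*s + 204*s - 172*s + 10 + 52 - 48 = 14*s^3 + 67*s^2 + 67*s + 14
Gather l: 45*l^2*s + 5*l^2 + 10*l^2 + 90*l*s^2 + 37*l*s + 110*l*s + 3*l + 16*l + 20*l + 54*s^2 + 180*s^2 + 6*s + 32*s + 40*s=l^2*(45*s + 15) + l*(90*s^2 + 147*s + 39) + 234*s^2 + 78*s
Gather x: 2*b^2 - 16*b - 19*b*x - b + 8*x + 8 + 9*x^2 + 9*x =2*b^2 - 17*b + 9*x^2 + x*(17 - 19*b) + 8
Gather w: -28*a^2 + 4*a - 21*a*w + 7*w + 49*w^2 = -28*a^2 + 4*a + 49*w^2 + w*(7 - 21*a)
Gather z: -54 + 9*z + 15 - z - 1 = 8*z - 40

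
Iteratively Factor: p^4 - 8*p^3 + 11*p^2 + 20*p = (p + 1)*(p^3 - 9*p^2 + 20*p) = (p - 5)*(p + 1)*(p^2 - 4*p) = (p - 5)*(p - 4)*(p + 1)*(p)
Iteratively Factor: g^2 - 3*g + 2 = (g - 2)*(g - 1)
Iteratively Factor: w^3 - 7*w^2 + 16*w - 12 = (w - 2)*(w^2 - 5*w + 6) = (w - 3)*(w - 2)*(w - 2)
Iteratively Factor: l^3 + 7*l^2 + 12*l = (l)*(l^2 + 7*l + 12) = l*(l + 3)*(l + 4)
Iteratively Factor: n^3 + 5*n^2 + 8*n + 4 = (n + 2)*(n^2 + 3*n + 2) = (n + 2)^2*(n + 1)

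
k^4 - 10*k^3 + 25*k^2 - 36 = (k - 6)*(k - 3)*(k - 2)*(k + 1)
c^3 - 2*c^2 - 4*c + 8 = (c - 2)^2*(c + 2)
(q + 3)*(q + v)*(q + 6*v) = q^3 + 7*q^2*v + 3*q^2 + 6*q*v^2 + 21*q*v + 18*v^2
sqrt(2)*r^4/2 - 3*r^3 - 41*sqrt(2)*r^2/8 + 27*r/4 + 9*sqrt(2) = (r - 3/2)*(r + 3/2)*(r - 4*sqrt(2))*(sqrt(2)*r/2 + 1)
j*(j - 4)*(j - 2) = j^3 - 6*j^2 + 8*j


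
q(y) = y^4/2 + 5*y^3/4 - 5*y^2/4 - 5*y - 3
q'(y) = 2*y^3 + 15*y^2/4 - 5*y/2 - 5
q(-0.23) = -1.93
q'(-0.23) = -4.25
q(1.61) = -5.71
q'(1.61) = 9.04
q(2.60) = 20.37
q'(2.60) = 49.00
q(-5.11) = 164.04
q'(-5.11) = -161.17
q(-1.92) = -0.06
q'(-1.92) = -0.53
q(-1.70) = -0.08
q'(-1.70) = 0.26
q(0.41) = -5.16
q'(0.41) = -5.26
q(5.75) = 711.12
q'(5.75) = 484.83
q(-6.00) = 360.00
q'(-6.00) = -287.00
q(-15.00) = 20884.50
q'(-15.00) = -5873.75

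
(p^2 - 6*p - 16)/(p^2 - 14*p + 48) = (p + 2)/(p - 6)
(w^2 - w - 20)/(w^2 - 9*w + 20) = (w + 4)/(w - 4)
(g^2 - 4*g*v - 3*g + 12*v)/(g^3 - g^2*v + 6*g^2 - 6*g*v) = (g^2 - 4*g*v - 3*g + 12*v)/(g*(g^2 - g*v + 6*g - 6*v))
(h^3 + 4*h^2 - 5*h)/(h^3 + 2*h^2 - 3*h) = (h + 5)/(h + 3)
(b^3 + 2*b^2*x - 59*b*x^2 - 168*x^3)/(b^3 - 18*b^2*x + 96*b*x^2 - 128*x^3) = (b^2 + 10*b*x + 21*x^2)/(b^2 - 10*b*x + 16*x^2)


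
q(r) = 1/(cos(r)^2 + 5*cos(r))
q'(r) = (2*sin(r)*cos(r) + 5*sin(r))/(cos(r)^2 + 5*cos(r))^2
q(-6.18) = 0.17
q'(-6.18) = 0.02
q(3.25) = -0.25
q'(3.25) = -0.02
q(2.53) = -0.29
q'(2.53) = 0.16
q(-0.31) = 0.18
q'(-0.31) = -0.07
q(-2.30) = -0.35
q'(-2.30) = -0.33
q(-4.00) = -0.35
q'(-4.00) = 0.35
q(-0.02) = 0.17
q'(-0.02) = -0.00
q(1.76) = -1.10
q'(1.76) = 5.54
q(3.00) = -0.25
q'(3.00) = 0.03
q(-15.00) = -0.31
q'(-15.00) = -0.22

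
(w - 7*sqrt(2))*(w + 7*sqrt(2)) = w^2 - 98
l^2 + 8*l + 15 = (l + 3)*(l + 5)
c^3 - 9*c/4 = c*(c - 3/2)*(c + 3/2)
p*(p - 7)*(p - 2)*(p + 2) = p^4 - 7*p^3 - 4*p^2 + 28*p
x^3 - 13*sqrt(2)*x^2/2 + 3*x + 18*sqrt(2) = (x - 6*sqrt(2))*(x - 3*sqrt(2)/2)*(x + sqrt(2))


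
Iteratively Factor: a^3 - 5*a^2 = (a)*(a^2 - 5*a) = a^2*(a - 5)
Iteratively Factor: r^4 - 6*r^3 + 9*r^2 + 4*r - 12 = (r - 3)*(r^3 - 3*r^2 + 4) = (r - 3)*(r - 2)*(r^2 - r - 2) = (r - 3)*(r - 2)^2*(r + 1)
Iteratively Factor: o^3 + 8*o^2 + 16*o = (o + 4)*(o^2 + 4*o) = (o + 4)^2*(o)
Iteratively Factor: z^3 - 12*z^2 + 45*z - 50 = (z - 5)*(z^2 - 7*z + 10) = (z - 5)*(z - 2)*(z - 5)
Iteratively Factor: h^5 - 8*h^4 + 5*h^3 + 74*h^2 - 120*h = (h)*(h^4 - 8*h^3 + 5*h^2 + 74*h - 120) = h*(h - 5)*(h^3 - 3*h^2 - 10*h + 24) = h*(h - 5)*(h - 4)*(h^2 + h - 6) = h*(h - 5)*(h - 4)*(h - 2)*(h + 3)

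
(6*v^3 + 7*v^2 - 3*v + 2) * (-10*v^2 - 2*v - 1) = -60*v^5 - 82*v^4 + 10*v^3 - 21*v^2 - v - 2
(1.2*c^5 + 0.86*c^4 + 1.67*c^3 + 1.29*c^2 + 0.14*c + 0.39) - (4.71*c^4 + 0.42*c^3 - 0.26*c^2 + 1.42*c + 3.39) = 1.2*c^5 - 3.85*c^4 + 1.25*c^3 + 1.55*c^2 - 1.28*c - 3.0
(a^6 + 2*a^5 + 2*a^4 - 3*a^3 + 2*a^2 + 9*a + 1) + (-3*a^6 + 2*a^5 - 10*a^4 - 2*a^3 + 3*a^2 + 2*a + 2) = -2*a^6 + 4*a^5 - 8*a^4 - 5*a^3 + 5*a^2 + 11*a + 3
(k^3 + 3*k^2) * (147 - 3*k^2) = -3*k^5 - 9*k^4 + 147*k^3 + 441*k^2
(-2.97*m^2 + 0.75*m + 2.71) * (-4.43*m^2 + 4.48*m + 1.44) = 13.1571*m^4 - 16.6281*m^3 - 12.9221*m^2 + 13.2208*m + 3.9024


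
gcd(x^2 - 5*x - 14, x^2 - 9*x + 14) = x - 7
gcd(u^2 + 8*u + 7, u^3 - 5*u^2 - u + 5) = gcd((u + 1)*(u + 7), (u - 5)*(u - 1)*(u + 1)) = u + 1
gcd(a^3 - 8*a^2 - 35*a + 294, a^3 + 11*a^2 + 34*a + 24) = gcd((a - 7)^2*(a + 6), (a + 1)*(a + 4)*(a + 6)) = a + 6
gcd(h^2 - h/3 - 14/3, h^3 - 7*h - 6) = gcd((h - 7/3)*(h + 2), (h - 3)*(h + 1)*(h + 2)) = h + 2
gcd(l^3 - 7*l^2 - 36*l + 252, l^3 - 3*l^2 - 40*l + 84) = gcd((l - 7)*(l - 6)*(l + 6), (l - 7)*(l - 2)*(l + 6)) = l^2 - l - 42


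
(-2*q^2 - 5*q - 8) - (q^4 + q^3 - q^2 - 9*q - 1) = -q^4 - q^3 - q^2 + 4*q - 7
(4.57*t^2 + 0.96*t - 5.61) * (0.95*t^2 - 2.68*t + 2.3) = 4.3415*t^4 - 11.3356*t^3 + 2.6087*t^2 + 17.2428*t - 12.903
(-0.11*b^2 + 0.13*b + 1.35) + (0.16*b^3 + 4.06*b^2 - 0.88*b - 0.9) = 0.16*b^3 + 3.95*b^2 - 0.75*b + 0.45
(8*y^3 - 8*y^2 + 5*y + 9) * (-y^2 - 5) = -8*y^5 + 8*y^4 - 45*y^3 + 31*y^2 - 25*y - 45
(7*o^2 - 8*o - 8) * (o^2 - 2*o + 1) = 7*o^4 - 22*o^3 + 15*o^2 + 8*o - 8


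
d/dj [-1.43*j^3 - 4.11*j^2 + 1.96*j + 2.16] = -4.29*j^2 - 8.22*j + 1.96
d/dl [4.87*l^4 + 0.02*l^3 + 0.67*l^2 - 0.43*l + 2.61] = 19.48*l^3 + 0.06*l^2 + 1.34*l - 0.43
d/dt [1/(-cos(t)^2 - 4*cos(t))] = -2*(cos(t) + 2)*sin(t)/((cos(t) + 4)^2*cos(t)^2)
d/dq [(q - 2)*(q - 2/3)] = 2*q - 8/3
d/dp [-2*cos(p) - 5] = 2*sin(p)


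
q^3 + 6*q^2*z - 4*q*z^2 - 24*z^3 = (q - 2*z)*(q + 2*z)*(q + 6*z)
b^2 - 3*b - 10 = (b - 5)*(b + 2)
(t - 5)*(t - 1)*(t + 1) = t^3 - 5*t^2 - t + 5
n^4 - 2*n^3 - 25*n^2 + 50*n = n*(n - 5)*(n - 2)*(n + 5)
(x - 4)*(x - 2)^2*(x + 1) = x^4 - 7*x^3 + 12*x^2 + 4*x - 16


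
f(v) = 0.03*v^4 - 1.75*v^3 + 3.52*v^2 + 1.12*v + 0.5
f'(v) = 0.12*v^3 - 5.25*v^2 + 7.04*v + 1.12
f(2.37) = 0.58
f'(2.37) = -10.09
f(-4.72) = 272.54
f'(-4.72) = -161.69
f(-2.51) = 48.73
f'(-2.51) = -51.52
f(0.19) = 0.83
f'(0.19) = 2.27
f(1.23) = 4.02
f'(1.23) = 2.06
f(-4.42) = 226.88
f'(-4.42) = -142.93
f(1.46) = 4.33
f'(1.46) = 0.58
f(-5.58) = 436.98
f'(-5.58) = -222.48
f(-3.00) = 78.50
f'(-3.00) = -70.49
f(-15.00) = 8200.70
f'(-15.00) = -1690.73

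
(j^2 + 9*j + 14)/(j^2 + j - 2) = (j + 7)/(j - 1)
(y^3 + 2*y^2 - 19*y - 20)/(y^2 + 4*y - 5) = (y^2 - 3*y - 4)/(y - 1)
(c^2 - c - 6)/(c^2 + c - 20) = (c^2 - c - 6)/(c^2 + c - 20)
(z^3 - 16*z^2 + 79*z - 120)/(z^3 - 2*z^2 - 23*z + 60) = (z^2 - 13*z + 40)/(z^2 + z - 20)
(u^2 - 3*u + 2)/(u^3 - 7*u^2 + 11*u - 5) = (u - 2)/(u^2 - 6*u + 5)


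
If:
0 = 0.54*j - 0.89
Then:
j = 1.65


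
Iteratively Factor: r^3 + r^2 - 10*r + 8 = (r + 4)*(r^2 - 3*r + 2) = (r - 2)*(r + 4)*(r - 1)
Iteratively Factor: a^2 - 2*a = (a - 2)*(a)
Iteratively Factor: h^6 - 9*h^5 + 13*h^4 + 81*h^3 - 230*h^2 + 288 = (h - 3)*(h^5 - 6*h^4 - 5*h^3 + 66*h^2 - 32*h - 96) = (h - 3)*(h - 2)*(h^4 - 4*h^3 - 13*h^2 + 40*h + 48) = (h - 3)*(h - 2)*(h + 3)*(h^3 - 7*h^2 + 8*h + 16) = (h - 4)*(h - 3)*(h - 2)*(h + 3)*(h^2 - 3*h - 4) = (h - 4)*(h - 3)*(h - 2)*(h + 1)*(h + 3)*(h - 4)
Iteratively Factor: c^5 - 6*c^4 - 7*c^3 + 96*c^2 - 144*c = (c - 4)*(c^4 - 2*c^3 - 15*c^2 + 36*c) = (c - 4)*(c - 3)*(c^3 + c^2 - 12*c) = c*(c - 4)*(c - 3)*(c^2 + c - 12) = c*(c - 4)*(c - 3)^2*(c + 4)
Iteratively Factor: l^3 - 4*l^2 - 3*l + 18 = (l - 3)*(l^2 - l - 6) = (l - 3)^2*(l + 2)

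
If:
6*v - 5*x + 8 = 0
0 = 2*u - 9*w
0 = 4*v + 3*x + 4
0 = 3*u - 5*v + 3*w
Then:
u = -30/19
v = -22/19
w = -20/57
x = 4/19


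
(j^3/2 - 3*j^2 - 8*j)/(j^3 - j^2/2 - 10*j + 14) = j*(j^2 - 6*j - 16)/(2*j^3 - j^2 - 20*j + 28)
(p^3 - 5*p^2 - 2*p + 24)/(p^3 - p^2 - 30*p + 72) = (p + 2)/(p + 6)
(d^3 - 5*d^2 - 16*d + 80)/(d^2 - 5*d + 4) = (d^2 - d - 20)/(d - 1)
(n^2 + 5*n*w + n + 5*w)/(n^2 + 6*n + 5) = (n + 5*w)/(n + 5)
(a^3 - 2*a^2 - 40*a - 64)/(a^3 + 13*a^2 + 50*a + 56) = (a - 8)/(a + 7)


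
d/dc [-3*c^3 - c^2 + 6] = c*(-9*c - 2)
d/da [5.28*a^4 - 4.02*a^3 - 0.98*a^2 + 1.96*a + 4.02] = 21.12*a^3 - 12.06*a^2 - 1.96*a + 1.96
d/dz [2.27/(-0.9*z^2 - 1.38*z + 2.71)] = (4.086*z + 3.1326)/(0.9*z^2 + 1.38*z - 2.71)^2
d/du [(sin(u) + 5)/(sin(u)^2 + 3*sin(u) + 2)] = (-10*sin(u) + cos(u)^2 - 14)*cos(u)/(sin(u)^2 + 3*sin(u) + 2)^2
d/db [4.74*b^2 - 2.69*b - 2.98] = 9.48*b - 2.69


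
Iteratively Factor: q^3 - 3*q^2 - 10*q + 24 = (q - 2)*(q^2 - q - 12) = (q - 4)*(q - 2)*(q + 3)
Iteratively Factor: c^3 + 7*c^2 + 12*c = (c + 4)*(c^2 + 3*c) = (c + 3)*(c + 4)*(c)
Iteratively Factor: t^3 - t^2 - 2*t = (t - 2)*(t^2 + t) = t*(t - 2)*(t + 1)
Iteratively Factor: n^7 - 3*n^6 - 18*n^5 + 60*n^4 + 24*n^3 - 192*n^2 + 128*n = (n + 4)*(n^6 - 7*n^5 + 10*n^4 + 20*n^3 - 56*n^2 + 32*n) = (n - 1)*(n + 4)*(n^5 - 6*n^4 + 4*n^3 + 24*n^2 - 32*n) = (n - 2)*(n - 1)*(n + 4)*(n^4 - 4*n^3 - 4*n^2 + 16*n) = n*(n - 2)*(n - 1)*(n + 4)*(n^3 - 4*n^2 - 4*n + 16) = n*(n - 2)^2*(n - 1)*(n + 4)*(n^2 - 2*n - 8) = n*(n - 4)*(n - 2)^2*(n - 1)*(n + 4)*(n + 2)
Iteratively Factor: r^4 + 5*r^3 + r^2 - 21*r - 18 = (r + 1)*(r^3 + 4*r^2 - 3*r - 18) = (r + 1)*(r + 3)*(r^2 + r - 6) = (r + 1)*(r + 3)^2*(r - 2)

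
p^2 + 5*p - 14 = (p - 2)*(p + 7)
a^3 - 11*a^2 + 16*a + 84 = (a - 7)*(a - 6)*(a + 2)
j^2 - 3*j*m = j*(j - 3*m)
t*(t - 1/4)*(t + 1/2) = t^3 + t^2/4 - t/8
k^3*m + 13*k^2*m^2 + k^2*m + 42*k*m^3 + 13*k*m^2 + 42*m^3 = (k + 6*m)*(k + 7*m)*(k*m + m)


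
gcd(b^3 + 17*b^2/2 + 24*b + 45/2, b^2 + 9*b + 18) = b + 3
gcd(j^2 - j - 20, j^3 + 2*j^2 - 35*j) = j - 5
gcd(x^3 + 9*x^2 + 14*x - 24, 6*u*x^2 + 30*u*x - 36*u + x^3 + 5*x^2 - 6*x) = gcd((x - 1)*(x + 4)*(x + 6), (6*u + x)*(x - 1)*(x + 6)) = x^2 + 5*x - 6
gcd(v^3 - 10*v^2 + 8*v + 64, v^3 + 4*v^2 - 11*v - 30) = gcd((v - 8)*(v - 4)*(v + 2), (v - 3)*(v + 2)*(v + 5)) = v + 2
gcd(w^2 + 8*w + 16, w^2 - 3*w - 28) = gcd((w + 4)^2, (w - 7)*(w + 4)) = w + 4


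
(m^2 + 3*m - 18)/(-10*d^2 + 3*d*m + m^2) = (m^2 + 3*m - 18)/(-10*d^2 + 3*d*m + m^2)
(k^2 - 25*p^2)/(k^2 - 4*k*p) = (k^2 - 25*p^2)/(k*(k - 4*p))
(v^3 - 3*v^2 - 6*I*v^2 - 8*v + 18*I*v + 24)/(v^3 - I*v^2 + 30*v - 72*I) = (v^2 - v*(3 + 2*I) + 6*I)/(v^2 + 3*I*v + 18)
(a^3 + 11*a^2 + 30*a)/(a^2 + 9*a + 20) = a*(a + 6)/(a + 4)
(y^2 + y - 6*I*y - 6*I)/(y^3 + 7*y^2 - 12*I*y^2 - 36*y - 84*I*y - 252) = (y + 1)/(y^2 + y*(7 - 6*I) - 42*I)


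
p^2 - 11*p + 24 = (p - 8)*(p - 3)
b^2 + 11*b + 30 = (b + 5)*(b + 6)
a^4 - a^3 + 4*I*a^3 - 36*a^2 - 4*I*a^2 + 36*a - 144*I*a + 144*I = (a - 6)*(a - 1)*(a + 6)*(a + 4*I)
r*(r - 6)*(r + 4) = r^3 - 2*r^2 - 24*r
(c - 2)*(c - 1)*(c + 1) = c^3 - 2*c^2 - c + 2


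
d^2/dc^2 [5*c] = 0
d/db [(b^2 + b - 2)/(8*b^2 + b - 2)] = 7*b*(4 - b)/(64*b^4 + 16*b^3 - 31*b^2 - 4*b + 4)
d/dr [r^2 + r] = 2*r + 1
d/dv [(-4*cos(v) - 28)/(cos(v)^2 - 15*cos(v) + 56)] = 4*(sin(v)^2 - 14*cos(v) + 160)*sin(v)/(cos(v)^2 - 15*cos(v) + 56)^2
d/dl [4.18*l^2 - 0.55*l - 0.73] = 8.36*l - 0.55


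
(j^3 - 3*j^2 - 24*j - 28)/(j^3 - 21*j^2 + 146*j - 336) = (j^2 + 4*j + 4)/(j^2 - 14*j + 48)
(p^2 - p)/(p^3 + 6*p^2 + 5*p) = (p - 1)/(p^2 + 6*p + 5)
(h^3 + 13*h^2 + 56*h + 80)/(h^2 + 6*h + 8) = (h^2 + 9*h + 20)/(h + 2)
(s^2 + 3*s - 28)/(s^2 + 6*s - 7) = (s - 4)/(s - 1)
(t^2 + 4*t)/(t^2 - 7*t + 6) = t*(t + 4)/(t^2 - 7*t + 6)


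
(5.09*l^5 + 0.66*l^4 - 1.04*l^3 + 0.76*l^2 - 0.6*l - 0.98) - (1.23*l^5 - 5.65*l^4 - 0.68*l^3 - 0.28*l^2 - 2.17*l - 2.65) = 3.86*l^5 + 6.31*l^4 - 0.36*l^3 + 1.04*l^2 + 1.57*l + 1.67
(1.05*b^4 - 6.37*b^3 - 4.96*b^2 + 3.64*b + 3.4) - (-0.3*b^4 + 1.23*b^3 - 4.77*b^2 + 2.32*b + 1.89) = 1.35*b^4 - 7.6*b^3 - 0.19*b^2 + 1.32*b + 1.51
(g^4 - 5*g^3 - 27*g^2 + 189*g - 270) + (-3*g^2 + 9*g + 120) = g^4 - 5*g^3 - 30*g^2 + 198*g - 150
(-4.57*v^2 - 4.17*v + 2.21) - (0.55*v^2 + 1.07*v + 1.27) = -5.12*v^2 - 5.24*v + 0.94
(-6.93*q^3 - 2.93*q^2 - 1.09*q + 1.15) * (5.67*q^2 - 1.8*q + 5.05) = -39.2931*q^5 - 4.1391*q^4 - 35.9028*q^3 - 6.314*q^2 - 7.5745*q + 5.8075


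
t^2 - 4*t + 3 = (t - 3)*(t - 1)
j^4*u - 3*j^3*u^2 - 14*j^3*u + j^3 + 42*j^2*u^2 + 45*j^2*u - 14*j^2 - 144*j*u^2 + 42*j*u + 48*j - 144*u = (j - 8)*(j - 6)*(j - 3*u)*(j*u + 1)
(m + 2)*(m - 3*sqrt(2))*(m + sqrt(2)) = m^3 - 2*sqrt(2)*m^2 + 2*m^2 - 6*m - 4*sqrt(2)*m - 12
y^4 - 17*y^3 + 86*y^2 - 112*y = y*(y - 8)*(y - 7)*(y - 2)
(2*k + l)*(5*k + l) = 10*k^2 + 7*k*l + l^2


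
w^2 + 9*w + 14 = (w + 2)*(w + 7)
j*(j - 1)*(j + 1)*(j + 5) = j^4 + 5*j^3 - j^2 - 5*j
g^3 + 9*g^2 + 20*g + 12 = (g + 1)*(g + 2)*(g + 6)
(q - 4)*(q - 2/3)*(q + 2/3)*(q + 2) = q^4 - 2*q^3 - 76*q^2/9 + 8*q/9 + 32/9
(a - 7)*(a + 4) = a^2 - 3*a - 28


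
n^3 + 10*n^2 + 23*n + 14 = (n + 1)*(n + 2)*(n + 7)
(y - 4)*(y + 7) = y^2 + 3*y - 28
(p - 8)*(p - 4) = p^2 - 12*p + 32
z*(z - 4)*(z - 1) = z^3 - 5*z^2 + 4*z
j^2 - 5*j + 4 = (j - 4)*(j - 1)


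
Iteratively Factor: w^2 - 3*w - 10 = (w + 2)*(w - 5)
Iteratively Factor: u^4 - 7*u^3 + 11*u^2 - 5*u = (u - 5)*(u^3 - 2*u^2 + u) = (u - 5)*(u - 1)*(u^2 - u) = u*(u - 5)*(u - 1)*(u - 1)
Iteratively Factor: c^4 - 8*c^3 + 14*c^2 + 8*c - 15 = (c - 3)*(c^3 - 5*c^2 - c + 5) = (c - 3)*(c - 1)*(c^2 - 4*c - 5) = (c - 3)*(c - 1)*(c + 1)*(c - 5)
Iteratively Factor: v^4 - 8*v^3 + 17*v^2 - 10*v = (v - 1)*(v^3 - 7*v^2 + 10*v) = (v - 5)*(v - 1)*(v^2 - 2*v) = v*(v - 5)*(v - 1)*(v - 2)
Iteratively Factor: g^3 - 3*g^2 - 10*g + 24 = (g + 3)*(g^2 - 6*g + 8) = (g - 2)*(g + 3)*(g - 4)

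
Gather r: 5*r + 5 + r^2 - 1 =r^2 + 5*r + 4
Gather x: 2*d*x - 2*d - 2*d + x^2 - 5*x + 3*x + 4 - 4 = -4*d + x^2 + x*(2*d - 2)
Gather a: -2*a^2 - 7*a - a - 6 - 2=-2*a^2 - 8*a - 8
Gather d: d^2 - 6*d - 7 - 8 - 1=d^2 - 6*d - 16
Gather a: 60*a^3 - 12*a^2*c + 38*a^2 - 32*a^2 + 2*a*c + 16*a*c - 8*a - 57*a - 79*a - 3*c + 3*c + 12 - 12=60*a^3 + a^2*(6 - 12*c) + a*(18*c - 144)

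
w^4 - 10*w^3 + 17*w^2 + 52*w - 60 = (w - 6)*(w - 5)*(w - 1)*(w + 2)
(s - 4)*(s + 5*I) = s^2 - 4*s + 5*I*s - 20*I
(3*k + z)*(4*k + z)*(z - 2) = 12*k^2*z - 24*k^2 + 7*k*z^2 - 14*k*z + z^3 - 2*z^2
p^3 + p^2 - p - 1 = (p - 1)*(p + 1)^2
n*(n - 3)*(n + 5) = n^3 + 2*n^2 - 15*n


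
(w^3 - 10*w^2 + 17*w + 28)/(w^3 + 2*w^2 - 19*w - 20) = (w - 7)/(w + 5)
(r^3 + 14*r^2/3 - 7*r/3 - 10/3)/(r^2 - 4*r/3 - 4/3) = (r^2 + 4*r - 5)/(r - 2)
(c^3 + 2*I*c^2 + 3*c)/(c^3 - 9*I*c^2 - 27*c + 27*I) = c*(c^2 + 2*I*c + 3)/(c^3 - 9*I*c^2 - 27*c + 27*I)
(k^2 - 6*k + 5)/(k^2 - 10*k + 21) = (k^2 - 6*k + 5)/(k^2 - 10*k + 21)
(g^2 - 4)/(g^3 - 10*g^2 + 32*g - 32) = (g + 2)/(g^2 - 8*g + 16)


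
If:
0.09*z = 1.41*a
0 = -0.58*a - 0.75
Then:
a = -1.29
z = -20.26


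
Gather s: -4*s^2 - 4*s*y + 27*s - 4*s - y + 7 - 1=-4*s^2 + s*(23 - 4*y) - y + 6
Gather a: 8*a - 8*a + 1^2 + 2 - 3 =0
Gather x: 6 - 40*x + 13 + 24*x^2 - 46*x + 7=24*x^2 - 86*x + 26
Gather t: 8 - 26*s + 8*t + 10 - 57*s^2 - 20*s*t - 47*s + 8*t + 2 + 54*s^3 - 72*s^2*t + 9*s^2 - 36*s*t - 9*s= 54*s^3 - 48*s^2 - 82*s + t*(-72*s^2 - 56*s + 16) + 20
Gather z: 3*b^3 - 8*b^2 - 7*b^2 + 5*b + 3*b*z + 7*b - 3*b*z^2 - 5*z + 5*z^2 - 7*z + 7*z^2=3*b^3 - 15*b^2 + 12*b + z^2*(12 - 3*b) + z*(3*b - 12)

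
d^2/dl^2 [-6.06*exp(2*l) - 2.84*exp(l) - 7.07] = (-24.24*exp(l) - 2.84)*exp(l)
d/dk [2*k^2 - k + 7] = 4*k - 1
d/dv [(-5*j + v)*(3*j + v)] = -2*j + 2*v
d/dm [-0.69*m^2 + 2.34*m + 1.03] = 2.34 - 1.38*m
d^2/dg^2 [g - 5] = 0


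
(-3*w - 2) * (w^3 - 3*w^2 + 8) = -3*w^4 + 7*w^3 + 6*w^2 - 24*w - 16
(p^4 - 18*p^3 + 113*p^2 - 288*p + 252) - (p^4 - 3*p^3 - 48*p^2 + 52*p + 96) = -15*p^3 + 161*p^2 - 340*p + 156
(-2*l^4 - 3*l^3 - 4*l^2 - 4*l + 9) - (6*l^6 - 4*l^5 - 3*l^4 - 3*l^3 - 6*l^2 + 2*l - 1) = -6*l^6 + 4*l^5 + l^4 + 2*l^2 - 6*l + 10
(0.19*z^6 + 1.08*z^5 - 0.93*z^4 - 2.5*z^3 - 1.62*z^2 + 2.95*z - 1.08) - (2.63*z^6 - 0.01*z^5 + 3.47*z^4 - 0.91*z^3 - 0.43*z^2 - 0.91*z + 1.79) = -2.44*z^6 + 1.09*z^5 - 4.4*z^4 - 1.59*z^3 - 1.19*z^2 + 3.86*z - 2.87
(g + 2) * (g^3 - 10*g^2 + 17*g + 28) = g^4 - 8*g^3 - 3*g^2 + 62*g + 56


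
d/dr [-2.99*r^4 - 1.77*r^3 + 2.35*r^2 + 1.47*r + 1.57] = -11.96*r^3 - 5.31*r^2 + 4.7*r + 1.47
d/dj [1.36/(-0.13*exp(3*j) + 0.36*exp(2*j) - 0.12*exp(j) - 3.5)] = (0.5304*exp(2*j) - 0.9792*exp(j) + 0.1632)*exp(j)/(0.13*exp(3*j) - 0.36*exp(2*j) + 0.12*exp(j) + 3.5)^2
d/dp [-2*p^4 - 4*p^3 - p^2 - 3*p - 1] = -8*p^3 - 12*p^2 - 2*p - 3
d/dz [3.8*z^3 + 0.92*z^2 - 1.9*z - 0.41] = 11.4*z^2 + 1.84*z - 1.9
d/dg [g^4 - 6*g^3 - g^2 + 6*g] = 4*g^3 - 18*g^2 - 2*g + 6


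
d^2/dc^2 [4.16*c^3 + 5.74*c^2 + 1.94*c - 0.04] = 24.96*c + 11.48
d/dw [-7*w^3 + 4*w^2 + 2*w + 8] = -21*w^2 + 8*w + 2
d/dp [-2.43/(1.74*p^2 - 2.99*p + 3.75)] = (8.4564*p - 7.2657)/(1.74*p^2 - 2.99*p + 3.75)^2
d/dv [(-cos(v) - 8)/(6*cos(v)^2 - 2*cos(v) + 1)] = (-6*cos(v)^2 - 96*cos(v) + 17)*sin(v)/(6*sin(v)^2 + 2*cos(v) - 7)^2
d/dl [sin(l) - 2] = cos(l)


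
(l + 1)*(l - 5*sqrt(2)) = l^2 - 5*sqrt(2)*l + l - 5*sqrt(2)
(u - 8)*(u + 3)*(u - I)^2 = u^4 - 5*u^3 - 2*I*u^3 - 25*u^2 + 10*I*u^2 + 5*u + 48*I*u + 24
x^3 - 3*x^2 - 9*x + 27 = (x - 3)^2*(x + 3)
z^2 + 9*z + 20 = (z + 4)*(z + 5)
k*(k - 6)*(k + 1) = k^3 - 5*k^2 - 6*k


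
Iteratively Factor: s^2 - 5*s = (s)*(s - 5)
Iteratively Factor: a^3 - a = (a)*(a^2 - 1) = a*(a + 1)*(a - 1)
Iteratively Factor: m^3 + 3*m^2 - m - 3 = (m - 1)*(m^2 + 4*m + 3) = (m - 1)*(m + 3)*(m + 1)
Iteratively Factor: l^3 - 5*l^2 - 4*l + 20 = (l - 5)*(l^2 - 4) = (l - 5)*(l + 2)*(l - 2)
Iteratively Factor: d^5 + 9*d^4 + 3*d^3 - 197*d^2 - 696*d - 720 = (d - 5)*(d^4 + 14*d^3 + 73*d^2 + 168*d + 144) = (d - 5)*(d + 3)*(d^3 + 11*d^2 + 40*d + 48) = (d - 5)*(d + 3)^2*(d^2 + 8*d + 16) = (d - 5)*(d + 3)^2*(d + 4)*(d + 4)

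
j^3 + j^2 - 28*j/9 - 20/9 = (j - 5/3)*(j + 2/3)*(j + 2)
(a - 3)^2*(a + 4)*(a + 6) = a^4 + 4*a^3 - 27*a^2 - 54*a + 216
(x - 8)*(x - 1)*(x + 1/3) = x^3 - 26*x^2/3 + 5*x + 8/3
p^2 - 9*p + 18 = (p - 6)*(p - 3)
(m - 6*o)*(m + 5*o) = m^2 - m*o - 30*o^2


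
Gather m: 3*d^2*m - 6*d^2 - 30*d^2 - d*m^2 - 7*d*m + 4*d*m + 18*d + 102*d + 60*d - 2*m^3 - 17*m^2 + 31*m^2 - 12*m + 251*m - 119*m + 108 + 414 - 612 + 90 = -36*d^2 + 180*d - 2*m^3 + m^2*(14 - d) + m*(3*d^2 - 3*d + 120)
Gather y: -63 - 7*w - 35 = -7*w - 98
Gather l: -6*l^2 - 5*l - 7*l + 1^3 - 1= -6*l^2 - 12*l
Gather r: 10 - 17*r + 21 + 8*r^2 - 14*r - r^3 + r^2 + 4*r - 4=-r^3 + 9*r^2 - 27*r + 27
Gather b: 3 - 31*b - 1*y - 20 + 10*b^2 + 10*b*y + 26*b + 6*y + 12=10*b^2 + b*(10*y - 5) + 5*y - 5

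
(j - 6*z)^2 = j^2 - 12*j*z + 36*z^2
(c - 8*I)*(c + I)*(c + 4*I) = c^3 - 3*I*c^2 + 36*c + 32*I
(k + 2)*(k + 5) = k^2 + 7*k + 10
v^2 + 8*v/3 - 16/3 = (v - 4/3)*(v + 4)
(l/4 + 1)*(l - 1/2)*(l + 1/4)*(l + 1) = l^4/4 + 19*l^3/16 + 21*l^2/32 - 13*l/32 - 1/8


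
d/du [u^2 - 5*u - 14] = 2*u - 5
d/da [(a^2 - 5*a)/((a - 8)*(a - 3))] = 6*(-a^2 + 8*a - 20)/(a^4 - 22*a^3 + 169*a^2 - 528*a + 576)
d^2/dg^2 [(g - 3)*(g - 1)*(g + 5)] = 6*g + 2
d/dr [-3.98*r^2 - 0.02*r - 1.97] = -7.96*r - 0.02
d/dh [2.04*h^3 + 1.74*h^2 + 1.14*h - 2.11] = 6.12*h^2 + 3.48*h + 1.14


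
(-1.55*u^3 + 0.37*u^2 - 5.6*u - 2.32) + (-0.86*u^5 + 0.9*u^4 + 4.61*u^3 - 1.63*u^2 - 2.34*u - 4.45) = -0.86*u^5 + 0.9*u^4 + 3.06*u^3 - 1.26*u^2 - 7.94*u - 6.77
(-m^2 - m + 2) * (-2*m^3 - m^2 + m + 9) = 2*m^5 + 3*m^4 - 4*m^3 - 12*m^2 - 7*m + 18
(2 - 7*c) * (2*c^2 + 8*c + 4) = -14*c^3 - 52*c^2 - 12*c + 8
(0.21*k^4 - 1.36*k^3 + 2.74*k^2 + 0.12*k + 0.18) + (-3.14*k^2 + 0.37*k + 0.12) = 0.21*k^4 - 1.36*k^3 - 0.4*k^2 + 0.49*k + 0.3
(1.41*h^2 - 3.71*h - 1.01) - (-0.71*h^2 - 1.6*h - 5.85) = 2.12*h^2 - 2.11*h + 4.84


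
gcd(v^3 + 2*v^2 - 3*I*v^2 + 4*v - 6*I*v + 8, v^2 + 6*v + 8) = v + 2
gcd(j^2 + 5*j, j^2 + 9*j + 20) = j + 5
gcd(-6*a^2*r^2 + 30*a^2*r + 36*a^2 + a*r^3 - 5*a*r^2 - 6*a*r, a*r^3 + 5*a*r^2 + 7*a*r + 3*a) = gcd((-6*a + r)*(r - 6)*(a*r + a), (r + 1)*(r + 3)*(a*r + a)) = a*r + a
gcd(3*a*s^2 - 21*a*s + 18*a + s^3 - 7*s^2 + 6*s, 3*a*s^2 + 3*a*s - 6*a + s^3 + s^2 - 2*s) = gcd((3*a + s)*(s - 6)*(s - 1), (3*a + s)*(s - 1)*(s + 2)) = 3*a*s - 3*a + s^2 - s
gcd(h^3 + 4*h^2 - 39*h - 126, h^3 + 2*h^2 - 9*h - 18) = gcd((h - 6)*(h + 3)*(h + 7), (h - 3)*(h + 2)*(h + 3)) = h + 3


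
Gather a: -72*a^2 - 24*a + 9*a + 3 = -72*a^2 - 15*a + 3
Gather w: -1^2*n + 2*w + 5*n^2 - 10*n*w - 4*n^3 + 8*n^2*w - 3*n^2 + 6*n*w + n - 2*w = -4*n^3 + 2*n^2 + w*(8*n^2 - 4*n)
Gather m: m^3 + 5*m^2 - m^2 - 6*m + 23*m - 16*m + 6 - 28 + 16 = m^3 + 4*m^2 + m - 6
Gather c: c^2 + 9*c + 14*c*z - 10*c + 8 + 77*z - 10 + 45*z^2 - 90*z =c^2 + c*(14*z - 1) + 45*z^2 - 13*z - 2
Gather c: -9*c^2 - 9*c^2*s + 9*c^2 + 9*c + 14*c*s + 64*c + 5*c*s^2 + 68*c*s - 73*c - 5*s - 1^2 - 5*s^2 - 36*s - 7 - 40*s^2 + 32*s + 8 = -9*c^2*s + c*(5*s^2 + 82*s) - 45*s^2 - 9*s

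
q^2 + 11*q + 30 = (q + 5)*(q + 6)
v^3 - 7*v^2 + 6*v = v*(v - 6)*(v - 1)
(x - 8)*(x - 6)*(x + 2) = x^3 - 12*x^2 + 20*x + 96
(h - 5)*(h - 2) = h^2 - 7*h + 10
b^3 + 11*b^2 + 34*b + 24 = (b + 1)*(b + 4)*(b + 6)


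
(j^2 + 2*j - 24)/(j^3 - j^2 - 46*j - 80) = (-j^2 - 2*j + 24)/(-j^3 + j^2 + 46*j + 80)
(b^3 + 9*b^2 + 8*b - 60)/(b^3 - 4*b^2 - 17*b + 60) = (b^3 + 9*b^2 + 8*b - 60)/(b^3 - 4*b^2 - 17*b + 60)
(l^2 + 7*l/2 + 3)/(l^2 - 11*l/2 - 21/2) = (l + 2)/(l - 7)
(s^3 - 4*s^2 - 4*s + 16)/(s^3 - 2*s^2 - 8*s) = (s - 2)/s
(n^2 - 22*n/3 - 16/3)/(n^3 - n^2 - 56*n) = (n + 2/3)/(n*(n + 7))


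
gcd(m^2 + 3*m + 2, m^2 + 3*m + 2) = m^2 + 3*m + 2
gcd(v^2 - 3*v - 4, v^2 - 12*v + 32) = v - 4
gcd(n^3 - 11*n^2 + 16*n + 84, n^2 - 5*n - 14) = n^2 - 5*n - 14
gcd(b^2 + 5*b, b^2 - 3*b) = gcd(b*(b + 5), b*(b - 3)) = b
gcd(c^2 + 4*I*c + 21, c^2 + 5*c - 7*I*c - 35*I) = 1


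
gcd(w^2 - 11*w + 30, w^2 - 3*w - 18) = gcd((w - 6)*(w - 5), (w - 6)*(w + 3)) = w - 6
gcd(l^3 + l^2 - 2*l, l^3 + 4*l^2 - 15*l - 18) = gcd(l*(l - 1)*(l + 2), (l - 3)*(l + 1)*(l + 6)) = 1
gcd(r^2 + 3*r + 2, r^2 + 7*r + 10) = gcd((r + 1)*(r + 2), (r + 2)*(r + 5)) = r + 2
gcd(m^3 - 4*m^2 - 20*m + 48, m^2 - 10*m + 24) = m - 6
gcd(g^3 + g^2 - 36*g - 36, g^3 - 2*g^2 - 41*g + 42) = g + 6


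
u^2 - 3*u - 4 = (u - 4)*(u + 1)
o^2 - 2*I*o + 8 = (o - 4*I)*(o + 2*I)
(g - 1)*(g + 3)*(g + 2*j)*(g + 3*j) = g^4 + 5*g^3*j + 2*g^3 + 6*g^2*j^2 + 10*g^2*j - 3*g^2 + 12*g*j^2 - 15*g*j - 18*j^2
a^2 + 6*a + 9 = (a + 3)^2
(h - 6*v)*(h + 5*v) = h^2 - h*v - 30*v^2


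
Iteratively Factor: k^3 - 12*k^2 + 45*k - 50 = (k - 5)*(k^2 - 7*k + 10) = (k - 5)^2*(k - 2)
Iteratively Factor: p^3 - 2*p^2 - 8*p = (p - 4)*(p^2 + 2*p) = p*(p - 4)*(p + 2)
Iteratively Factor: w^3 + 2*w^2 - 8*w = (w - 2)*(w^2 + 4*w) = w*(w - 2)*(w + 4)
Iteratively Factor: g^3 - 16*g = (g)*(g^2 - 16) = g*(g - 4)*(g + 4)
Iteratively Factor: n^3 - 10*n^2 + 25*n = (n - 5)*(n^2 - 5*n) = (n - 5)^2*(n)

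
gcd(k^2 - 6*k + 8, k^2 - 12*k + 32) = k - 4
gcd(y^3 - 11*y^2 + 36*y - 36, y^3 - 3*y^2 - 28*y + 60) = y^2 - 8*y + 12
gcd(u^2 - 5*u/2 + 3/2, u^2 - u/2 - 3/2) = u - 3/2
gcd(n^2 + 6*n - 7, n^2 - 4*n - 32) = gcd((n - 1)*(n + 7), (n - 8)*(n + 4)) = 1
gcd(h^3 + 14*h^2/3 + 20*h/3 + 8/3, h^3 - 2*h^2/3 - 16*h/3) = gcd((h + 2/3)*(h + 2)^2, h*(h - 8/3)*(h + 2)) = h + 2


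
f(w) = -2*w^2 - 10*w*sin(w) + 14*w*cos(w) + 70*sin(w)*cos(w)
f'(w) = -14*w*sin(w) - 10*w*cos(w) - 4*w - 70*sin(w)^2 - 10*sin(w) + 70*cos(w)^2 + 14*cos(w)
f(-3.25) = 20.10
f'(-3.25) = 38.98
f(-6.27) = -164.65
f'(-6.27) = 172.77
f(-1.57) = -20.70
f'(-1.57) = -75.68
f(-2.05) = 15.28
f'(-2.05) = -64.54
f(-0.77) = -49.27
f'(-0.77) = 20.27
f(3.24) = -56.11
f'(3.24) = 79.44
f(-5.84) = -89.91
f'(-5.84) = 163.79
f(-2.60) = 35.19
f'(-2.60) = -4.69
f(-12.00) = -333.68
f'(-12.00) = 275.55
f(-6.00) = -117.11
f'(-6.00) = 174.80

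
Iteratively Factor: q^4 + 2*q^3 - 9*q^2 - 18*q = (q - 3)*(q^3 + 5*q^2 + 6*q) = q*(q - 3)*(q^2 + 5*q + 6) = q*(q - 3)*(q + 3)*(q + 2)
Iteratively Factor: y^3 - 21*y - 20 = (y + 4)*(y^2 - 4*y - 5) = (y + 1)*(y + 4)*(y - 5)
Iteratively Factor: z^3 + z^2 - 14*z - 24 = (z + 2)*(z^2 - z - 12) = (z + 2)*(z + 3)*(z - 4)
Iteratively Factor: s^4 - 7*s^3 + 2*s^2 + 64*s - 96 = (s - 4)*(s^3 - 3*s^2 - 10*s + 24) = (s - 4)^2*(s^2 + s - 6) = (s - 4)^2*(s + 3)*(s - 2)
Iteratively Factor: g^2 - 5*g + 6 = (g - 3)*(g - 2)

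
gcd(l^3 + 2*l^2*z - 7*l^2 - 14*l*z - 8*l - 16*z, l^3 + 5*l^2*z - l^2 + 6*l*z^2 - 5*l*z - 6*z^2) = l + 2*z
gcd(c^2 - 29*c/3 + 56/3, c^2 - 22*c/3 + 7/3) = c - 7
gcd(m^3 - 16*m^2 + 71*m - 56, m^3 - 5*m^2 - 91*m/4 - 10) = m - 8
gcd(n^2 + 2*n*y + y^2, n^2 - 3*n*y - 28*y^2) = 1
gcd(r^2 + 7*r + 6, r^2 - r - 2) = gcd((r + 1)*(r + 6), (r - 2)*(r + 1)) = r + 1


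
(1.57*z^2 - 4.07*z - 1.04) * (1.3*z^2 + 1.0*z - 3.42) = 2.041*z^4 - 3.721*z^3 - 10.7914*z^2 + 12.8794*z + 3.5568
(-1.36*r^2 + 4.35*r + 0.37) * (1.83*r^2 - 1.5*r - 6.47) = -2.4888*r^4 + 10.0005*r^3 + 2.9513*r^2 - 28.6995*r - 2.3939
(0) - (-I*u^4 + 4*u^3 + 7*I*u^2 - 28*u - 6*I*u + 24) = I*u^4 - 4*u^3 - 7*I*u^2 + 28*u + 6*I*u - 24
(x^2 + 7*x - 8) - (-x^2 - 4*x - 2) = 2*x^2 + 11*x - 6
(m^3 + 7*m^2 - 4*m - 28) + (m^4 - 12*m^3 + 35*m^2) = m^4 - 11*m^3 + 42*m^2 - 4*m - 28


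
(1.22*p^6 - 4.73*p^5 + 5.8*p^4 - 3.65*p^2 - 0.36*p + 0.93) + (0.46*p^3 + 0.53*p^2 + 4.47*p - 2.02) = 1.22*p^6 - 4.73*p^5 + 5.8*p^4 + 0.46*p^3 - 3.12*p^2 + 4.11*p - 1.09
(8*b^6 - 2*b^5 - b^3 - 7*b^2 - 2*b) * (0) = 0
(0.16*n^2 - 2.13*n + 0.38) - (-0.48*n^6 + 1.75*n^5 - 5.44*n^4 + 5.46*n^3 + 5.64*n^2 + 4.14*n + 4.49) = 0.48*n^6 - 1.75*n^5 + 5.44*n^4 - 5.46*n^3 - 5.48*n^2 - 6.27*n - 4.11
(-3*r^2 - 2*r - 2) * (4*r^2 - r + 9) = -12*r^4 - 5*r^3 - 33*r^2 - 16*r - 18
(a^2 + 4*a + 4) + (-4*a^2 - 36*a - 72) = -3*a^2 - 32*a - 68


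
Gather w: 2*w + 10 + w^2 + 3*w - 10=w^2 + 5*w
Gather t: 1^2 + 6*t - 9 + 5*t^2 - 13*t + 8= 5*t^2 - 7*t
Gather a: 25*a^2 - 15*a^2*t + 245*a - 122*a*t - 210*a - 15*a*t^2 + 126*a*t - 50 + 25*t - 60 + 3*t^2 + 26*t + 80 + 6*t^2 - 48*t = a^2*(25 - 15*t) + a*(-15*t^2 + 4*t + 35) + 9*t^2 + 3*t - 30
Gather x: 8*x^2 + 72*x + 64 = 8*x^2 + 72*x + 64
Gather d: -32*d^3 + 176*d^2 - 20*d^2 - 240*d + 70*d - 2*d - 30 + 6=-32*d^3 + 156*d^2 - 172*d - 24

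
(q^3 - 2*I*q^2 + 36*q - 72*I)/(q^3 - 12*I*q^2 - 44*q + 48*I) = (q + 6*I)/(q - 4*I)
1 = 1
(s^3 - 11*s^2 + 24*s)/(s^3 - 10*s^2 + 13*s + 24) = s/(s + 1)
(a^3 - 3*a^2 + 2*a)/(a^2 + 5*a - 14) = a*(a - 1)/(a + 7)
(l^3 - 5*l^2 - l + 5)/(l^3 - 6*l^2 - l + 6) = (l - 5)/(l - 6)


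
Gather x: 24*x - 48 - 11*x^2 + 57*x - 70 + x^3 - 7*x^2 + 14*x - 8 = x^3 - 18*x^2 + 95*x - 126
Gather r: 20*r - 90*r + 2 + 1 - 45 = -70*r - 42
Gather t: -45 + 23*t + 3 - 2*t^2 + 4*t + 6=-2*t^2 + 27*t - 36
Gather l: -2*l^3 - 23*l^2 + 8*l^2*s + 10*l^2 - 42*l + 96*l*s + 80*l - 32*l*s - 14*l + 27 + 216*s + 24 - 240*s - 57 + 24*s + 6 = -2*l^3 + l^2*(8*s - 13) + l*(64*s + 24)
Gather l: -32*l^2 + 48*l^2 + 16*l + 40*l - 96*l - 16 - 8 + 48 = 16*l^2 - 40*l + 24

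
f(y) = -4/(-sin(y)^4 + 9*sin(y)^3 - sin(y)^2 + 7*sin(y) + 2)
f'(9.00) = -1.35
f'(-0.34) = 65.07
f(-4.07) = -0.36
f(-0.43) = 2.25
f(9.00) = -0.75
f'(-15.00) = -2.00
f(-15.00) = 0.71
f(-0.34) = 5.05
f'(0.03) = 5.70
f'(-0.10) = 18.09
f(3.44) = 10.51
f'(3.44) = -264.55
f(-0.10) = -3.12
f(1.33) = -0.26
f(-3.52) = -0.82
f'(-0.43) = 14.80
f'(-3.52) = -1.52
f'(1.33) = 0.11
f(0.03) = -1.81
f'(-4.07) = -0.40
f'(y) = -4*(4*sin(y)^3*cos(y) - 27*sin(y)^2*cos(y) + 2*sin(y)*cos(y) - 7*cos(y))/(-sin(y)^4 + 9*sin(y)^3 - sin(y)^2 + 7*sin(y) + 2)^2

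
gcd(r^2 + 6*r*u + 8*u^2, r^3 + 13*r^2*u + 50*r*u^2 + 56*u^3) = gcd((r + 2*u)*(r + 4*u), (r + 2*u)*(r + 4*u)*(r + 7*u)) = r^2 + 6*r*u + 8*u^2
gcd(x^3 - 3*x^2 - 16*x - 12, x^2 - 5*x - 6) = x^2 - 5*x - 6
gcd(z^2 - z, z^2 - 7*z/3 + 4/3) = z - 1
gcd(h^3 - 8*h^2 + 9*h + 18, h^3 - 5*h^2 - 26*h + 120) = h - 6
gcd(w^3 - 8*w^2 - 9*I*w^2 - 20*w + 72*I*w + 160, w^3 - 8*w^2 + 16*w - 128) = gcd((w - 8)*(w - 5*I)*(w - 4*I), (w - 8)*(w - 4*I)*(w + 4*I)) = w^2 + w*(-8 - 4*I) + 32*I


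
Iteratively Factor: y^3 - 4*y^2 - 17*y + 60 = (y - 5)*(y^2 + y - 12) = (y - 5)*(y + 4)*(y - 3)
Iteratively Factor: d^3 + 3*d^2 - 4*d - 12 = (d + 2)*(d^2 + d - 6) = (d + 2)*(d + 3)*(d - 2)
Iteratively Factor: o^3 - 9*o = (o)*(o^2 - 9) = o*(o - 3)*(o + 3)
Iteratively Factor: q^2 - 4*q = (q)*(q - 4)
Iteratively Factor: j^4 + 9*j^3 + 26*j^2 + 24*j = (j)*(j^3 + 9*j^2 + 26*j + 24) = j*(j + 4)*(j^2 + 5*j + 6) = j*(j + 3)*(j + 4)*(j + 2)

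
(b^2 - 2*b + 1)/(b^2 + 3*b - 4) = (b - 1)/(b + 4)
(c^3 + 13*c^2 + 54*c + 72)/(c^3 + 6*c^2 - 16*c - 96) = (c + 3)/(c - 4)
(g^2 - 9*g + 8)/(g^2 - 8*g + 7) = (g - 8)/(g - 7)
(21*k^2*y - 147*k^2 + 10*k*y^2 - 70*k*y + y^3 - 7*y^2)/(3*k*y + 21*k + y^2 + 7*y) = (7*k*y - 49*k + y^2 - 7*y)/(y + 7)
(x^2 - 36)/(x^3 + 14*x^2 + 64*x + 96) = (x - 6)/(x^2 + 8*x + 16)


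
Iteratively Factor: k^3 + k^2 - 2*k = (k)*(k^2 + k - 2) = k*(k - 1)*(k + 2)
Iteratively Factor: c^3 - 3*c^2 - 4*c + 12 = (c + 2)*(c^2 - 5*c + 6) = (c - 3)*(c + 2)*(c - 2)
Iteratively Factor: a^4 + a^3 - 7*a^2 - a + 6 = (a - 1)*(a^3 + 2*a^2 - 5*a - 6) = (a - 1)*(a + 1)*(a^2 + a - 6) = (a - 2)*(a - 1)*(a + 1)*(a + 3)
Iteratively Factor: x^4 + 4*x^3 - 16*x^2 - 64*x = (x)*(x^3 + 4*x^2 - 16*x - 64) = x*(x - 4)*(x^2 + 8*x + 16) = x*(x - 4)*(x + 4)*(x + 4)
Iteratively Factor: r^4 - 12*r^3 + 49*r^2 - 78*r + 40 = (r - 1)*(r^3 - 11*r^2 + 38*r - 40) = (r - 5)*(r - 1)*(r^2 - 6*r + 8) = (r - 5)*(r - 2)*(r - 1)*(r - 4)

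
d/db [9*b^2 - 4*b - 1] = 18*b - 4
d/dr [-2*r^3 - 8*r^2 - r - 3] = -6*r^2 - 16*r - 1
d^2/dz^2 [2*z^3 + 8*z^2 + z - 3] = 12*z + 16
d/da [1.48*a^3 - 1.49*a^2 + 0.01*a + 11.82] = 4.44*a^2 - 2.98*a + 0.01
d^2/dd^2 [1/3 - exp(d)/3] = -exp(d)/3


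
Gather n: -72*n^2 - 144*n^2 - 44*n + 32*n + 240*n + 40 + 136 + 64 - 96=-216*n^2 + 228*n + 144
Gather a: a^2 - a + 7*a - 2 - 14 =a^2 + 6*a - 16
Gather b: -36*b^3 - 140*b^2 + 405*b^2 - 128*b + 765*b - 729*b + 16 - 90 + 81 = -36*b^3 + 265*b^2 - 92*b + 7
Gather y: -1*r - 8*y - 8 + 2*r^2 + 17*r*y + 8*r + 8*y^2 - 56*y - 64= 2*r^2 + 7*r + 8*y^2 + y*(17*r - 64) - 72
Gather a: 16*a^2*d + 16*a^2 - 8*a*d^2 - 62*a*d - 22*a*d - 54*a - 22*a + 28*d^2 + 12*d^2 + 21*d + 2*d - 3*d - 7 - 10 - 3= a^2*(16*d + 16) + a*(-8*d^2 - 84*d - 76) + 40*d^2 + 20*d - 20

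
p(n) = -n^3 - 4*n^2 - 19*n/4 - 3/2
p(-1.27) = 0.13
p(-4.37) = 26.32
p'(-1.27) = 0.57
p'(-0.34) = -2.38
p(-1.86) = -0.07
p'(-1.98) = -0.67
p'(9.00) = -319.75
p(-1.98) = -0.01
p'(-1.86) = -0.25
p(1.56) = -22.44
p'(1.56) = -24.53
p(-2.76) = 2.16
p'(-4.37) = -27.08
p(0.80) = -8.37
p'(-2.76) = -5.52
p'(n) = -3*n^2 - 8*n - 19/4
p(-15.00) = 2544.75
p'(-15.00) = -559.75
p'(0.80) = -13.07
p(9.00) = -1097.25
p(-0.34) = -0.31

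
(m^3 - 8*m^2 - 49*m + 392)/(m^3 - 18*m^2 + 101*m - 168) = (m + 7)/(m - 3)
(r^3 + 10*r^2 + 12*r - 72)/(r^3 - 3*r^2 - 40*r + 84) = (r + 6)/(r - 7)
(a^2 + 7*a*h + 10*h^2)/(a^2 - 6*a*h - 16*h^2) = (a + 5*h)/(a - 8*h)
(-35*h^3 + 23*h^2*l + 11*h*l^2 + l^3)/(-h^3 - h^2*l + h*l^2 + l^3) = (35*h^2 + 12*h*l + l^2)/(h^2 + 2*h*l + l^2)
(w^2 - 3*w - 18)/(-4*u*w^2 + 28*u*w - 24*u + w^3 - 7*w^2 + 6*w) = (-w - 3)/(4*u*w - 4*u - w^2 + w)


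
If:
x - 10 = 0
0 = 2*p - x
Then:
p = 5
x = 10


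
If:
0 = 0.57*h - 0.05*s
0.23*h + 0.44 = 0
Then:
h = -1.91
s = -21.81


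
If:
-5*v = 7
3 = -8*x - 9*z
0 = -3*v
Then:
No Solution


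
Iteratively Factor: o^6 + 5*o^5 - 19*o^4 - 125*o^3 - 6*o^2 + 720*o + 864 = (o + 2)*(o^5 + 3*o^4 - 25*o^3 - 75*o^2 + 144*o + 432) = (o + 2)*(o + 3)*(o^4 - 25*o^2 + 144) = (o - 3)*(o + 2)*(o + 3)*(o^3 + 3*o^2 - 16*o - 48) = (o - 3)*(o + 2)*(o + 3)^2*(o^2 - 16) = (o - 3)*(o + 2)*(o + 3)^2*(o + 4)*(o - 4)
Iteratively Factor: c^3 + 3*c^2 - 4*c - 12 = (c + 2)*(c^2 + c - 6) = (c - 2)*(c + 2)*(c + 3)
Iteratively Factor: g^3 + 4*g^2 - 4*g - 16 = (g + 4)*(g^2 - 4) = (g + 2)*(g + 4)*(g - 2)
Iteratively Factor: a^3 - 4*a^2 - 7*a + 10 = (a - 1)*(a^2 - 3*a - 10) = (a - 1)*(a + 2)*(a - 5)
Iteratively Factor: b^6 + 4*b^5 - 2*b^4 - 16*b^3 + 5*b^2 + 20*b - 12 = (b - 1)*(b^5 + 5*b^4 + 3*b^3 - 13*b^2 - 8*b + 12) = (b - 1)*(b + 2)*(b^4 + 3*b^3 - 3*b^2 - 7*b + 6) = (b - 1)^2*(b + 2)*(b^3 + 4*b^2 + b - 6) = (b - 1)^2*(b + 2)*(b + 3)*(b^2 + b - 2) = (b - 1)^3*(b + 2)*(b + 3)*(b + 2)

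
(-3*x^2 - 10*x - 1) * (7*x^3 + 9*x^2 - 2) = -21*x^5 - 97*x^4 - 97*x^3 - 3*x^2 + 20*x + 2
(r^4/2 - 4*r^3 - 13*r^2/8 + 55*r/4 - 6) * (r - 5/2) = r^5/2 - 21*r^4/4 + 67*r^3/8 + 285*r^2/16 - 323*r/8 + 15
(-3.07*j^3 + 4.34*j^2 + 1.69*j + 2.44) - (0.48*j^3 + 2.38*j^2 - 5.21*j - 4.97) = -3.55*j^3 + 1.96*j^2 + 6.9*j + 7.41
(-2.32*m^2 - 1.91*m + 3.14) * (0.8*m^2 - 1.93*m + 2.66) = -1.856*m^4 + 2.9496*m^3 + 0.0271000000000003*m^2 - 11.1408*m + 8.3524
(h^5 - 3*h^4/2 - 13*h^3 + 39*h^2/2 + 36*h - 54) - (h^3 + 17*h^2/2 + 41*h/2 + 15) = h^5 - 3*h^4/2 - 14*h^3 + 11*h^2 + 31*h/2 - 69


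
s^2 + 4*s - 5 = (s - 1)*(s + 5)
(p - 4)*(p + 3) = p^2 - p - 12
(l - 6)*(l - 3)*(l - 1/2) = l^3 - 19*l^2/2 + 45*l/2 - 9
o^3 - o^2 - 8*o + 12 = (o - 2)^2*(o + 3)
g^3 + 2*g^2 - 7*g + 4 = (g - 1)^2*(g + 4)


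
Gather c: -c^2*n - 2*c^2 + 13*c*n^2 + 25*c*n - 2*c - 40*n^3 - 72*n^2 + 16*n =c^2*(-n - 2) + c*(13*n^2 + 25*n - 2) - 40*n^3 - 72*n^2 + 16*n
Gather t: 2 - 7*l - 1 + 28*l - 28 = 21*l - 27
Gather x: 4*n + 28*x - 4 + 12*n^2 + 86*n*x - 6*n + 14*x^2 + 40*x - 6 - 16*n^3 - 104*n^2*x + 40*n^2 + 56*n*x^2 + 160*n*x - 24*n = -16*n^3 + 52*n^2 - 26*n + x^2*(56*n + 14) + x*(-104*n^2 + 246*n + 68) - 10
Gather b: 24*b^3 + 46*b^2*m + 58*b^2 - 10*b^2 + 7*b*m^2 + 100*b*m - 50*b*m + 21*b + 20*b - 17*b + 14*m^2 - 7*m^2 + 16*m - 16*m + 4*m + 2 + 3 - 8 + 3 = 24*b^3 + b^2*(46*m + 48) + b*(7*m^2 + 50*m + 24) + 7*m^2 + 4*m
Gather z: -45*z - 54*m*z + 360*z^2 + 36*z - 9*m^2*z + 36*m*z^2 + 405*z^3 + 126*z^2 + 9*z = 405*z^3 + z^2*(36*m + 486) + z*(-9*m^2 - 54*m)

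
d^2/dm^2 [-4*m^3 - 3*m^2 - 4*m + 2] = -24*m - 6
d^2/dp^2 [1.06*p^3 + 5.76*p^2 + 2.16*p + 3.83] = 6.36*p + 11.52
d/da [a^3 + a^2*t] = a*(3*a + 2*t)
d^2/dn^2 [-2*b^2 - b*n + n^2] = 2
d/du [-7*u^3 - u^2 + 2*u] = -21*u^2 - 2*u + 2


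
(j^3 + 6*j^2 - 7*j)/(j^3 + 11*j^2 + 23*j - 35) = j/(j + 5)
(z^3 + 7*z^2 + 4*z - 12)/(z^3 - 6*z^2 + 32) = (z^2 + 5*z - 6)/(z^2 - 8*z + 16)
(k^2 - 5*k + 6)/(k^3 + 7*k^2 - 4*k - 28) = (k - 3)/(k^2 + 9*k + 14)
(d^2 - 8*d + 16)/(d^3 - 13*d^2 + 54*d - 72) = (d - 4)/(d^2 - 9*d + 18)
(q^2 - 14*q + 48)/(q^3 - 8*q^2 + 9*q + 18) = (q - 8)/(q^2 - 2*q - 3)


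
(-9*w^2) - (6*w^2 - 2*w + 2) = -15*w^2 + 2*w - 2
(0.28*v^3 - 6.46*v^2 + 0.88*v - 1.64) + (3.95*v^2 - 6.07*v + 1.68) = 0.28*v^3 - 2.51*v^2 - 5.19*v + 0.04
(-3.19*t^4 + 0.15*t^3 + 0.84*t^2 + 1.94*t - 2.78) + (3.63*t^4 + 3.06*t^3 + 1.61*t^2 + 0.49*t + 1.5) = 0.44*t^4 + 3.21*t^3 + 2.45*t^2 + 2.43*t - 1.28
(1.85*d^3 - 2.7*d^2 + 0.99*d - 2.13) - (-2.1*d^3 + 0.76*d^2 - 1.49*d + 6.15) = 3.95*d^3 - 3.46*d^2 + 2.48*d - 8.28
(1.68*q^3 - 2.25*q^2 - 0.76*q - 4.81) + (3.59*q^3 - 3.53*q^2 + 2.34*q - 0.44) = 5.27*q^3 - 5.78*q^2 + 1.58*q - 5.25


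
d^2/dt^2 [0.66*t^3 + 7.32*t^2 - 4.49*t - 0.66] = 3.96*t + 14.64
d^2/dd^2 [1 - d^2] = -2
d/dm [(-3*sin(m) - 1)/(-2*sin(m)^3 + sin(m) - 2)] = (-12*sin(m)^3 - 6*sin(m)^2 + 7)*cos(m)/(2*sin(m)^3 - sin(m) + 2)^2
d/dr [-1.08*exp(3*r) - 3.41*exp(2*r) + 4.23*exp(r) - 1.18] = (-3.24*exp(2*r) - 6.82*exp(r) + 4.23)*exp(r)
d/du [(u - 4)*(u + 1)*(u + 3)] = 3*u^2 - 13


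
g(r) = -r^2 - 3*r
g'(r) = -2*r - 3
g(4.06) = -28.66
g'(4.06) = -11.12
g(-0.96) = 1.96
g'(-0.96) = -1.08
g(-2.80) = 0.56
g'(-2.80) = 2.60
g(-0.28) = 0.76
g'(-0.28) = -2.44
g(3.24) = -20.22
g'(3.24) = -9.48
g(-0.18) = 0.51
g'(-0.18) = -2.64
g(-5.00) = -10.00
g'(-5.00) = 7.00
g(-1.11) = 2.10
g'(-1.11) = -0.78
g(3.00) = -18.00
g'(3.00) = -9.00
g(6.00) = -54.00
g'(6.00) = -15.00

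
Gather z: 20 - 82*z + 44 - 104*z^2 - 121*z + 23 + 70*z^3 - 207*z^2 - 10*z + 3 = 70*z^3 - 311*z^2 - 213*z + 90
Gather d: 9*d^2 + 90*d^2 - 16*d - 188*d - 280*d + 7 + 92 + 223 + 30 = 99*d^2 - 484*d + 352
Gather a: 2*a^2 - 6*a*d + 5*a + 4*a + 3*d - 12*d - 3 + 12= 2*a^2 + a*(9 - 6*d) - 9*d + 9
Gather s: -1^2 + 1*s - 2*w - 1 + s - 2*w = 2*s - 4*w - 2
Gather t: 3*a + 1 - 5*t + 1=3*a - 5*t + 2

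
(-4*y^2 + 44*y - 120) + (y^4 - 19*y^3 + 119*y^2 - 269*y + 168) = y^4 - 19*y^3 + 115*y^2 - 225*y + 48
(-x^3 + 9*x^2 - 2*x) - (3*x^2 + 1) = -x^3 + 6*x^2 - 2*x - 1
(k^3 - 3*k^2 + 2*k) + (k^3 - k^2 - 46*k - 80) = 2*k^3 - 4*k^2 - 44*k - 80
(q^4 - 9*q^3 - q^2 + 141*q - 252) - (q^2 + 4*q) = q^4 - 9*q^3 - 2*q^2 + 137*q - 252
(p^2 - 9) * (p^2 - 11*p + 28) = p^4 - 11*p^3 + 19*p^2 + 99*p - 252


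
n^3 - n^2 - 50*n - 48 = (n - 8)*(n + 1)*(n + 6)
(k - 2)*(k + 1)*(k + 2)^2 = k^4 + 3*k^3 - 2*k^2 - 12*k - 8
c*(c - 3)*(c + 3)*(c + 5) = c^4 + 5*c^3 - 9*c^2 - 45*c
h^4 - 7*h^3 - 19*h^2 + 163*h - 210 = (h - 7)*(h - 3)*(h - 2)*(h + 5)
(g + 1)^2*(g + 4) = g^3 + 6*g^2 + 9*g + 4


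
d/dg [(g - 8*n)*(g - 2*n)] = 2*g - 10*n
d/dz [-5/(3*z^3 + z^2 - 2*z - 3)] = 5*(9*z^2 + 2*z - 2)/(3*z^3 + z^2 - 2*z - 3)^2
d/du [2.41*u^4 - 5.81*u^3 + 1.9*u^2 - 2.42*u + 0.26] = 9.64*u^3 - 17.43*u^2 + 3.8*u - 2.42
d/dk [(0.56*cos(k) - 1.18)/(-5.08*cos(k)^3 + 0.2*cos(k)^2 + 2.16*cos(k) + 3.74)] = (-5.6896*cos(k)^3 + 18.0952*cos(k)^2 - 0.472*cos(k) - 4.6432)*sin(k)/(25.8064*cos(k)^6 - 2.032*cos(k)^5 - 21.9056*cos(k)^4 - 37.1344*cos(k)^3 + 6.1616*cos(k)^2 + 16.1568*cos(k) + 13.9876)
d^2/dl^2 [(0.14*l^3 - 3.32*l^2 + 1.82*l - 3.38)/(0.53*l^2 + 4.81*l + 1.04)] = (8.88178419700125e-16*l^4 + 24.2736*l^3 + 9.48526800000002*l^2 - 56.810364*l - 178.064484)/(0.148877*l^6 + 4.053387*l^5 + 37.662807*l^4 + 127.192273*l^3 + 73.904376*l^2 + 15.607488*l + 1.124864)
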